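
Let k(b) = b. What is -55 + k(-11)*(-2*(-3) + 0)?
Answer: -121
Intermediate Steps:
-55 + k(-11)*(-2*(-3) + 0) = -55 - 11*(-2*(-3) + 0) = -55 - 11*(6 + 0) = -55 - 11*6 = -55 - 66 = -121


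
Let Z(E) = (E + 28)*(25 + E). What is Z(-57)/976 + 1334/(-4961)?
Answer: 206364/302621 ≈ 0.68192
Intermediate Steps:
Z(E) = (25 + E)*(28 + E) (Z(E) = (28 + E)*(25 + E) = (25 + E)*(28 + E))
Z(-57)/976 + 1334/(-4961) = (700 + (-57)² + 53*(-57))/976 + 1334/(-4961) = (700 + 3249 - 3021)*(1/976) + 1334*(-1/4961) = 928*(1/976) - 1334/4961 = 58/61 - 1334/4961 = 206364/302621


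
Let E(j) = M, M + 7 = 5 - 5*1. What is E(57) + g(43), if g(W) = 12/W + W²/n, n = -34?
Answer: -89333/1462 ≈ -61.103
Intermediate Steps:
M = -7 (M = -7 + (5 - 5*1) = -7 + (5 - 5) = -7 + 0 = -7)
E(j) = -7
g(W) = 12/W - W²/34 (g(W) = 12/W + W²/(-34) = 12/W + W²*(-1/34) = 12/W - W²/34)
E(57) + g(43) = -7 + (1/34)*(408 - 1*43³)/43 = -7 + (1/34)*(1/43)*(408 - 1*79507) = -7 + (1/34)*(1/43)*(408 - 79507) = -7 + (1/34)*(1/43)*(-79099) = -7 - 79099/1462 = -89333/1462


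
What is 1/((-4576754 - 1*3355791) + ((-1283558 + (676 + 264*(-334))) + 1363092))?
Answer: -1/7940511 ≈ -1.2594e-7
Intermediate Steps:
1/((-4576754 - 1*3355791) + ((-1283558 + (676 + 264*(-334))) + 1363092)) = 1/((-4576754 - 3355791) + ((-1283558 + (676 - 88176)) + 1363092)) = 1/(-7932545 + ((-1283558 - 87500) + 1363092)) = 1/(-7932545 + (-1371058 + 1363092)) = 1/(-7932545 - 7966) = 1/(-7940511) = -1/7940511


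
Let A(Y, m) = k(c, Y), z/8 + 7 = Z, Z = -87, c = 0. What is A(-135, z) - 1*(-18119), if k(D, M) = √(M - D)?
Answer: 18119 + 3*I*√15 ≈ 18119.0 + 11.619*I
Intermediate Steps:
z = -752 (z = -56 + 8*(-87) = -56 - 696 = -752)
A(Y, m) = √Y (A(Y, m) = √(Y - 1*0) = √(Y + 0) = √Y)
A(-135, z) - 1*(-18119) = √(-135) - 1*(-18119) = 3*I*√15 + 18119 = 18119 + 3*I*√15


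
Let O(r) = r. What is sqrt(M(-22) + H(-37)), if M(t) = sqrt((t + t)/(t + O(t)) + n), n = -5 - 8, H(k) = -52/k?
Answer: sqrt(1924 + 2738*I*sqrt(3))/37 ≈ 1.6037 + 1.08*I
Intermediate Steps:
n = -13
M(t) = 2*I*sqrt(3) (M(t) = sqrt((t + t)/(t + t) - 13) = sqrt((2*t)/((2*t)) - 13) = sqrt((2*t)*(1/(2*t)) - 13) = sqrt(1 - 13) = sqrt(-12) = 2*I*sqrt(3))
sqrt(M(-22) + H(-37)) = sqrt(2*I*sqrt(3) - 52/(-37)) = sqrt(2*I*sqrt(3) - 52*(-1/37)) = sqrt(2*I*sqrt(3) + 52/37) = sqrt(52/37 + 2*I*sqrt(3))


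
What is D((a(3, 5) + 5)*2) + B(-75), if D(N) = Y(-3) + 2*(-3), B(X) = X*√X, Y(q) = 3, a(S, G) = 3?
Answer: -3 - 375*I*√3 ≈ -3.0 - 649.52*I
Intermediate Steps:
B(X) = X^(3/2)
D(N) = -3 (D(N) = 3 + 2*(-3) = 3 - 6 = -3)
D((a(3, 5) + 5)*2) + B(-75) = -3 + (-75)^(3/2) = -3 - 375*I*√3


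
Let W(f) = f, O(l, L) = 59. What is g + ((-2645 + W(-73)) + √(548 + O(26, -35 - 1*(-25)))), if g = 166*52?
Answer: 5914 + √607 ≈ 5938.6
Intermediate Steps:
g = 8632
g + ((-2645 + W(-73)) + √(548 + O(26, -35 - 1*(-25)))) = 8632 + ((-2645 - 73) + √(548 + 59)) = 8632 + (-2718 + √607) = 5914 + √607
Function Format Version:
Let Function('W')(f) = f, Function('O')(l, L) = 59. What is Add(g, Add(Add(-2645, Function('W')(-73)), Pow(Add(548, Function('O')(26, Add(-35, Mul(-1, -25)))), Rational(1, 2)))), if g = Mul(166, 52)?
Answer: Add(5914, Pow(607, Rational(1, 2))) ≈ 5938.6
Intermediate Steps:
g = 8632
Add(g, Add(Add(-2645, Function('W')(-73)), Pow(Add(548, Function('O')(26, Add(-35, Mul(-1, -25)))), Rational(1, 2)))) = Add(8632, Add(Add(-2645, -73), Pow(Add(548, 59), Rational(1, 2)))) = Add(8632, Add(-2718, Pow(607, Rational(1, 2)))) = Add(5914, Pow(607, Rational(1, 2)))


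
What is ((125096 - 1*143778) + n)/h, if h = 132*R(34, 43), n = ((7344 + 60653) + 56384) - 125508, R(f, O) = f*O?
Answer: -6603/64328 ≈ -0.10265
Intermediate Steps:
R(f, O) = O*f
n = -1127 (n = (67997 + 56384) - 125508 = 124381 - 125508 = -1127)
h = 192984 (h = 132*(43*34) = 132*1462 = 192984)
((125096 - 1*143778) + n)/h = ((125096 - 1*143778) - 1127)/192984 = ((125096 - 143778) - 1127)*(1/192984) = (-18682 - 1127)*(1/192984) = -19809*1/192984 = -6603/64328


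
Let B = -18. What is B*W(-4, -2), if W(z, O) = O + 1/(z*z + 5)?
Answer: 246/7 ≈ 35.143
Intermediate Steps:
W(z, O) = O + 1/(5 + z²) (W(z, O) = O + 1/(z² + 5) = O + 1/(5 + z²))
B*W(-4, -2) = -18*(1 + 5*(-2) - 2*(-4)²)/(5 + (-4)²) = -18*(1 - 10 - 2*16)/(5 + 16) = -18*(1 - 10 - 32)/21 = -6*(-41)/7 = -18*(-41/21) = 246/7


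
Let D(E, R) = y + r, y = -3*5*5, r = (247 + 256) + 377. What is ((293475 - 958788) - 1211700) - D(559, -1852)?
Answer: -1877818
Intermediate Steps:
r = 880 (r = 503 + 377 = 880)
y = -75 (y = -15*5 = -75)
D(E, R) = 805 (D(E, R) = -75 + 880 = 805)
((293475 - 958788) - 1211700) - D(559, -1852) = ((293475 - 958788) - 1211700) - 1*805 = (-665313 - 1211700) - 805 = -1877013 - 805 = -1877818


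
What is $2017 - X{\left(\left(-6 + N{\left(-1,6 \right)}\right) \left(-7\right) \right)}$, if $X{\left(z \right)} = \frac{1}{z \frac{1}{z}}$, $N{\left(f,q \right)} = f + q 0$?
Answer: $2016$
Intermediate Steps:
$N{\left(f,q \right)} = f$ ($N{\left(f,q \right)} = f + 0 = f$)
$X{\left(z \right)} = 1$ ($X{\left(z \right)} = 1^{-1} = 1$)
$2017 - X{\left(\left(-6 + N{\left(-1,6 \right)}\right) \left(-7\right) \right)} = 2017 - 1 = 2016$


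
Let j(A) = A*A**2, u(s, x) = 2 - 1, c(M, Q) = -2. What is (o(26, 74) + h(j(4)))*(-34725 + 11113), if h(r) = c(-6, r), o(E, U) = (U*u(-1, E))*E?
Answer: -45382264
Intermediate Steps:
u(s, x) = 1
o(E, U) = E*U (o(E, U) = (U*1)*E = U*E = E*U)
j(A) = A**3
h(r) = -2
(o(26, 74) + h(j(4)))*(-34725 + 11113) = (26*74 - 2)*(-34725 + 11113) = (1924 - 2)*(-23612) = 1922*(-23612) = -45382264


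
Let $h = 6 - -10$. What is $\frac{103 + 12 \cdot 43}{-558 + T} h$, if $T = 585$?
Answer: $\frac{9904}{27} \approx 366.81$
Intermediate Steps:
$h = 16$ ($h = 6 + 10 = 16$)
$\frac{103 + 12 \cdot 43}{-558 + T} h = \frac{103 + 12 \cdot 43}{-558 + 585} \cdot 16 = \frac{103 + 516}{27} \cdot 16 = 619 \cdot \frac{1}{27} \cdot 16 = \frac{619}{27} \cdot 16 = \frac{9904}{27}$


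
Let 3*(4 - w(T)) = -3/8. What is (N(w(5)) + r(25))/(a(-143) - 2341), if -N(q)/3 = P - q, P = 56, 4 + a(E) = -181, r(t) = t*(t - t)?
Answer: 415/6736 ≈ 0.061609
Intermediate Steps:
r(t) = 0 (r(t) = t*0 = 0)
a(E) = -185 (a(E) = -4 - 181 = -185)
w(T) = 33/8 (w(T) = 4 - (-1)/8 = 4 - ⅓*(-3/8) = 4 + ⅛ = 33/8)
N(q) = -168 + 3*q (N(q) = -3*(56 - q) = -168 + 3*q)
(N(w(5)) + r(25))/(a(-143) - 2341) = ((-168 + 3*(33/8)) + 0)/(-185 - 2341) = ((-168 + 99/8) + 0)/(-2526) = (-1245/8 + 0)*(-1/2526) = -1245/8*(-1/2526) = 415/6736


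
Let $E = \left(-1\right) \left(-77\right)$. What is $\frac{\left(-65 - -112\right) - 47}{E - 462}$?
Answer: $0$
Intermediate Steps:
$E = 77$
$\frac{\left(-65 - -112\right) - 47}{E - 462} = \frac{\left(-65 - -112\right) - 47}{77 - 462} = \frac{\left(-65 + 112\right) - 47}{-385} = \left(47 - 47\right) \left(- \frac{1}{385}\right) = 0 \left(- \frac{1}{385}\right) = 0$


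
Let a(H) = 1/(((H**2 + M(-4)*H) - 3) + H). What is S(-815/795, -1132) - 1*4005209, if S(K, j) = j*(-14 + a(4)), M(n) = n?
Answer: -3990493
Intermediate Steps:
a(H) = 1/(-3 + H**2 - 3*H) (a(H) = 1/(((H**2 - 4*H) - 3) + H) = 1/((-3 + H**2 - 4*H) + H) = 1/(-3 + H**2 - 3*H))
S(K, j) = -13*j (S(K, j) = j*(-14 + 1/(-3 + 4**2 - 3*4)) = j*(-14 + 1/(-3 + 16 - 12)) = j*(-14 + 1/1) = j*(-14 + 1) = j*(-13) = -13*j)
S(-815/795, -1132) - 1*4005209 = -13*(-1132) - 1*4005209 = 14716 - 4005209 = -3990493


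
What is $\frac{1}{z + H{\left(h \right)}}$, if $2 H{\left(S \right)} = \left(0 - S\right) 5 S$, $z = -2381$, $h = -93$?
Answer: $- \frac{2}{48007} \approx -4.1661 \cdot 10^{-5}$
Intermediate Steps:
$H{\left(S \right)} = - \frac{5 S^{2}}{2}$ ($H{\left(S \right)} = \frac{\left(0 - S\right) 5 S}{2} = \frac{- S 5 S}{2} = \frac{- 5 S S}{2} = \frac{\left(-5\right) S^{2}}{2} = - \frac{5 S^{2}}{2}$)
$\frac{1}{z + H{\left(h \right)}} = \frac{1}{-2381 - \frac{5 \left(-93\right)^{2}}{2}} = \frac{1}{-2381 - \frac{43245}{2}} = \frac{1}{- \frac{48007}{2}} = - \frac{2}{48007}$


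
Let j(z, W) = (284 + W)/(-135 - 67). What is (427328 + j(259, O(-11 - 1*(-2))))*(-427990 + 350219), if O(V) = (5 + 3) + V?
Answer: -6713190620183/202 ≈ -3.3234e+10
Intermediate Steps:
O(V) = 8 + V
j(z, W) = -142/101 - W/202 (j(z, W) = (284 + W)/(-202) = (284 + W)*(-1/202) = -142/101 - W/202)
(427328 + j(259, O(-11 - 1*(-2))))*(-427990 + 350219) = (427328 + (-142/101 - (8 + (-11 - 1*(-2)))/202))*(-427990 + 350219) = (427328 + (-142/101 - (8 + (-11 + 2))/202))*(-77771) = (427328 + (-142/101 - (8 - 9)/202))*(-77771) = (427328 + (-142/101 - 1/202*(-1)))*(-77771) = (427328 + (-142/101 + 1/202))*(-77771) = (427328 - 283/202)*(-77771) = (86319973/202)*(-77771) = -6713190620183/202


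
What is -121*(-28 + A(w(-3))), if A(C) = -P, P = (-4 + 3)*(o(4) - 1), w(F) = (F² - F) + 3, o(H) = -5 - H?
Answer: 4598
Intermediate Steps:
w(F) = 3 + F² - F
P = 10 (P = (-4 + 3)*((-5 - 1*4) - 1) = -((-5 - 4) - 1) = -(-9 - 1) = -1*(-10) = 10)
A(C) = -10 (A(C) = -1*10 = -10)
-121*(-28 + A(w(-3))) = -121*(-28 - 10) = -121*(-38) = 4598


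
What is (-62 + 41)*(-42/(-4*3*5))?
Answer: -147/10 ≈ -14.700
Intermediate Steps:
(-62 + 41)*(-42/(-4*3*5)) = -(-882)/((-12*5)) = -(-882)/(-60) = -(-882)*(-1)/60 = -21*7/10 = -147/10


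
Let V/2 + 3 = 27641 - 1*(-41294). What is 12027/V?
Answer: 633/7256 ≈ 0.087238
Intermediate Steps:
V = 137864 (V = -6 + 2*(27641 - 1*(-41294)) = -6 + 2*(27641 + 41294) = -6 + 2*68935 = -6 + 137870 = 137864)
12027/V = 12027/137864 = 12027*(1/137864) = 633/7256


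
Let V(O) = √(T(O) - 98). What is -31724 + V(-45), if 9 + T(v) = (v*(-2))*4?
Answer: -31724 + √253 ≈ -31708.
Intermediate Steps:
T(v) = -9 - 8*v (T(v) = -9 + (v*(-2))*4 = -9 - 2*v*4 = -9 - 8*v)
V(O) = √(-107 - 8*O) (V(O) = √((-9 - 8*O) - 98) = √(-107 - 8*O))
-31724 + V(-45) = -31724 + √(-107 - 8*(-45)) = -31724 + √(-107 + 360) = -31724 + √253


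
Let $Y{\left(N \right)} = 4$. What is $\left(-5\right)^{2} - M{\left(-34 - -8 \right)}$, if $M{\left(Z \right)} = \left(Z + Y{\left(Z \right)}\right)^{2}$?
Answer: $-459$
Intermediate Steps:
$M{\left(Z \right)} = \left(4 + Z\right)^{2}$ ($M{\left(Z \right)} = \left(Z + 4\right)^{2} = \left(4 + Z\right)^{2}$)
$\left(-5\right)^{2} - M{\left(-34 - -8 \right)} = \left(-5\right)^{2} - \left(4 - 26\right)^{2} = 25 - \left(4 + \left(-34 + 8\right)\right)^{2} = 25 - \left(4 - 26\right)^{2} = 25 - \left(-22\right)^{2} = 25 - 484 = -459$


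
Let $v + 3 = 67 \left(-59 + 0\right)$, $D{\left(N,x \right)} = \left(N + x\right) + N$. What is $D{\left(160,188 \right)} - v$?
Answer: $4464$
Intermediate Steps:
$D{\left(N,x \right)} = x + 2 N$
$v = -3956$ ($v = -3 + 67 \left(-59 + 0\right) = -3 + 67 \left(-59\right) = -3 - 3953 = -3956$)
$D{\left(160,188 \right)} - v = \left(188 + 2 \cdot 160\right) - -3956 = \left(188 + 320\right) + 3956 = 508 + 3956 = 4464$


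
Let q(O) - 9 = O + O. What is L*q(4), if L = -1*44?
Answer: -748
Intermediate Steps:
q(O) = 9 + 2*O (q(O) = 9 + (O + O) = 9 + 2*O)
L = -44
L*q(4) = -44*(9 + 2*4) = -44*(9 + 8) = -44*17 = -748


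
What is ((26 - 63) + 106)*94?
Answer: 6486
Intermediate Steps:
((26 - 63) + 106)*94 = (-37 + 106)*94 = 69*94 = 6486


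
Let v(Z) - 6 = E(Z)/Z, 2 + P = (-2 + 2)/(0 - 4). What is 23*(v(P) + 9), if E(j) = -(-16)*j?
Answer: 713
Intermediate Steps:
E(j) = 16*j
P = -2 (P = -2 + (-2 + 2)/(0 - 4) = -2 + 0/(-4) = -2 + 0*(-¼) = -2 + 0 = -2)
v(Z) = 22 (v(Z) = 6 + (16*Z)/Z = 6 + 16 = 22)
23*(v(P) + 9) = 23*(22 + 9) = 23*31 = 713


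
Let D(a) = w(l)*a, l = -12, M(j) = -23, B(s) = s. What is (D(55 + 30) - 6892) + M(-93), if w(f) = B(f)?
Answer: -7935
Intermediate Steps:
w(f) = f
D(a) = -12*a
(D(55 + 30) - 6892) + M(-93) = (-12*(55 + 30) - 6892) - 23 = (-12*85 - 6892) - 23 = (-1020 - 6892) - 23 = -7912 - 23 = -7935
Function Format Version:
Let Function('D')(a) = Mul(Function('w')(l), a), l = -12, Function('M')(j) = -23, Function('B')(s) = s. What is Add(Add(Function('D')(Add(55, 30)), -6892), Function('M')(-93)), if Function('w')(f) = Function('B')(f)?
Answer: -7935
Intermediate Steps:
Function('w')(f) = f
Function('D')(a) = Mul(-12, a)
Add(Add(Function('D')(Add(55, 30)), -6892), Function('M')(-93)) = Add(Add(Mul(-12, Add(55, 30)), -6892), -23) = Add(Add(Mul(-12, 85), -6892), -23) = Add(Add(-1020, -6892), -23) = Add(-7912, -23) = -7935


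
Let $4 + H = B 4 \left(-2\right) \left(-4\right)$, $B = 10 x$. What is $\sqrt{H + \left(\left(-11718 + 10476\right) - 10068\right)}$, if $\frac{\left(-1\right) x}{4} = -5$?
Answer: $3 i \sqrt{546} \approx 70.1 i$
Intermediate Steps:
$x = 20$ ($x = \left(-4\right) \left(-5\right) = 20$)
$B = 200$ ($B = 10 \cdot 20 = 200$)
$H = 6396$ ($H = -4 + 200 \cdot 4 \left(-2\right) \left(-4\right) = -4 + 200 \left(\left(-8\right) \left(-4\right)\right) = -4 + 200 \cdot 32 = -4 + 6400 = 6396$)
$\sqrt{H + \left(\left(-11718 + 10476\right) - 10068\right)} = \sqrt{6396 + \left(\left(-11718 + 10476\right) - 10068\right)} = \sqrt{6396 - 11310} = \sqrt{-4914} = 3 i \sqrt{546}$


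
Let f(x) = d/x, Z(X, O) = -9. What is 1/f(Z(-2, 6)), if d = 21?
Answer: -3/7 ≈ -0.42857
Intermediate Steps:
f(x) = 21/x
1/f(Z(-2, 6)) = 1/(21/(-9)) = 1/(21*(-⅑)) = 1/(-7/3) = -3/7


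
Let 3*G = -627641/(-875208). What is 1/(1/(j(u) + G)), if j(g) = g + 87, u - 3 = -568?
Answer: -1254420631/2625624 ≈ -477.76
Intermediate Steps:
u = -565 (u = 3 - 568 = -565)
G = 627641/2625624 (G = (-627641/(-875208))/3 = (-627641*(-1/875208))/3 = (⅓)*(627641/875208) = 627641/2625624 ≈ 0.23904)
j(g) = 87 + g
1/(1/(j(u) + G)) = 1/(1/((87 - 565) + 627641/2625624)) = 1/(1/(-478 + 627641/2625624)) = 1/(1/(-1254420631/2625624)) = 1/(-2625624/1254420631) = -1254420631/2625624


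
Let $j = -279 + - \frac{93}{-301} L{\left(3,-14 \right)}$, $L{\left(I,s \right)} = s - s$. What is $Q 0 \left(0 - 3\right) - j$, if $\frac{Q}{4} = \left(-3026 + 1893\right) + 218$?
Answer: $279$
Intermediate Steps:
$Q = -3660$ ($Q = 4 \left(\left(-3026 + 1893\right) + 218\right) = 4 \left(-1133 + 218\right) = 4 \left(-915\right) = -3660$)
$L{\left(I,s \right)} = 0$
$j = -279$ ($j = -279 + - \frac{93}{-301} \cdot 0 = -279 + \left(-93\right) \left(- \frac{1}{301}\right) 0 = -279 + \frac{93}{301} \cdot 0 = -279 + 0 = -279$)
$Q 0 \left(0 - 3\right) - j = - 3660 \cdot 0 \left(0 - 3\right) - -279 = - 3660 \cdot 0 \left(-3\right) + 279 = \left(-3660\right) 0 + 279 = 0 + 279 = 279$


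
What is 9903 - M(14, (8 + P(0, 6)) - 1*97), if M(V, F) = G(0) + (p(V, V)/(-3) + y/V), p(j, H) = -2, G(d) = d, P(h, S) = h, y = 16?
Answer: 207925/21 ≈ 9901.2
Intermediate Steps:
M(V, F) = 2/3 + 16/V (M(V, F) = 0 + (-2/(-3) + 16/V) = 0 + (-2*(-1/3) + 16/V) = 0 + (2/3 + 16/V) = 2/3 + 16/V)
9903 - M(14, (8 + P(0, 6)) - 1*97) = 9903 - (2/3 + 16/14) = 9903 - (2/3 + 16*(1/14)) = 9903 - (2/3 + 8/7) = 9903 - 1*38/21 = 9903 - 38/21 = 207925/21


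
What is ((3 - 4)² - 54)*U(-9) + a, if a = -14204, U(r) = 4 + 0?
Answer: -14416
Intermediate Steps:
U(r) = 4
((3 - 4)² - 54)*U(-9) + a = ((3 - 4)² - 54)*4 - 14204 = ((-1)² - 54)*4 - 14204 = (1 - 54)*4 - 14204 = -53*4 - 14204 = -212 - 14204 = -14416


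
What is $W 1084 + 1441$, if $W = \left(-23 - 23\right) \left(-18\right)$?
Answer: $898993$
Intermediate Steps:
$W = 828$ ($W = \left(-23 - 23\right) \left(-18\right) = \left(-46\right) \left(-18\right) = 828$)
$W 1084 + 1441 = 828 \cdot 1084 + 1441 = 897552 + 1441 = 898993$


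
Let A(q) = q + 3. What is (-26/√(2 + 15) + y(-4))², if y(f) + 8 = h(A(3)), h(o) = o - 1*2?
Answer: 948/17 + 208*√17/17 ≈ 106.21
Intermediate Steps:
A(q) = 3 + q
h(o) = -2 + o (h(o) = o - 2 = -2 + o)
y(f) = -4 (y(f) = -8 + (-2 + (3 + 3)) = -8 + (-2 + 6) = -8 + 4 = -4)
(-26/√(2 + 15) + y(-4))² = (-26/√(2 + 15) - 4)² = (-26*√17/17 - 4)² = (-4 - 26*√17/17)²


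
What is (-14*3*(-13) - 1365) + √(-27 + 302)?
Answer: -819 + 5*√11 ≈ -802.42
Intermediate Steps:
(-14*3*(-13) - 1365) + √(-27 + 302) = (-42*(-13) - 1365) + √275 = (546 - 1365) + 5*√11 = -819 + 5*√11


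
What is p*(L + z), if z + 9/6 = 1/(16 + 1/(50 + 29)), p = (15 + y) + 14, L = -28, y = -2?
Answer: -2010879/2530 ≈ -794.81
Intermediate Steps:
p = 27 (p = (15 - 2) + 14 = 13 + 14 = 27)
z = -3637/2530 (z = -3/2 + 1/(16 + 1/(50 + 29)) = -3/2 + 1/(16 + 1/79) = -3/2 + 1/(1265/79) = -3/2 + 79/1265 = -3637/2530 ≈ -1.4375)
p*(L + z) = 27*(-28 - 3637/2530) = 27*(-74477/2530) = -2010879/2530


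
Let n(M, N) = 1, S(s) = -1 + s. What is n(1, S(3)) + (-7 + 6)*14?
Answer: -13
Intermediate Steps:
n(1, S(3)) + (-7 + 6)*14 = 1 + (-7 + 6)*14 = 1 - 1*14 = 1 - 14 = -13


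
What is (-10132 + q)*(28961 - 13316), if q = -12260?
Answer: -350322840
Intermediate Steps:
(-10132 + q)*(28961 - 13316) = (-10132 - 12260)*(28961 - 13316) = -22392*15645 = -350322840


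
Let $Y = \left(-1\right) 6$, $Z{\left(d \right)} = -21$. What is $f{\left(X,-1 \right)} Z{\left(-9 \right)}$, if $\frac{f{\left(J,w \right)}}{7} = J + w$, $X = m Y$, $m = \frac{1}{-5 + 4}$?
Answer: $-735$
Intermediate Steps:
$Y = -6$
$m = -1$ ($m = \frac{1}{-1} = -1$)
$X = 6$ ($X = \left(-1\right) \left(-6\right) = 6$)
$f{\left(J,w \right)} = 7 J + 7 w$ ($f{\left(J,w \right)} = 7 \left(J + w\right) = 7 J + 7 w$)
$f{\left(X,-1 \right)} Z{\left(-9 \right)} = \left(7 \cdot 6 + 7 \left(-1\right)\right) \left(-21\right) = \left(42 - 7\right) \left(-21\right) = 35 \left(-21\right) = -735$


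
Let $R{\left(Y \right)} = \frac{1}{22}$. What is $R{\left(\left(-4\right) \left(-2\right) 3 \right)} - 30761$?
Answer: $- \frac{676741}{22} \approx -30761.0$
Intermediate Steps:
$R{\left(Y \right)} = \frac{1}{22}$
$R{\left(\left(-4\right) \left(-2\right) 3 \right)} - 30761 = \frac{1}{22} - 30761 = - \frac{676741}{22}$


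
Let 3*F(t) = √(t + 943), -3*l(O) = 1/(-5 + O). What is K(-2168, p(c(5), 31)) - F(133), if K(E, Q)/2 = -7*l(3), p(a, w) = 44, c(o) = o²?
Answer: -7/3 - 2*√269/3 ≈ -13.267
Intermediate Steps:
l(O) = -1/(3*(-5 + O))
K(E, Q) = -7/3 (K(E, Q) = 2*(-(-7)/(-15 + 3*3)) = 2*(-(-7)/(-15 + 9)) = 2*(-(-7)/(-6)) = 2*(-(-7)*(-1)/6) = 2*(-7*⅙) = 2*(-7/6) = -7/3)
F(t) = √(943 + t)/3 (F(t) = √(t + 943)/3 = √(943 + t)/3)
K(-2168, p(c(5), 31)) - F(133) = -7/3 - √(943 + 133)/3 = -7/3 - √1076/3 = -7/3 - 2*√269/3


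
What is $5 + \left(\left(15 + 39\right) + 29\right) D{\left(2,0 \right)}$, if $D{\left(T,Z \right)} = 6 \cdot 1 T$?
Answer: $1001$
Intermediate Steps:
$D{\left(T,Z \right)} = 6 T$
$5 + \left(\left(15 + 39\right) + 29\right) D{\left(2,0 \right)} = 5 + \left(\left(15 + 39\right) + 29\right) 6 \cdot 2 = 5 + \left(54 + 29\right) 12 = 5 + 83 \cdot 12 = 5 + 996 = 1001$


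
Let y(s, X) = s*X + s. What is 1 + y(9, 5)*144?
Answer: 7777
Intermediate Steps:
y(s, X) = s + X*s (y(s, X) = X*s + s = s + X*s)
1 + y(9, 5)*144 = 1 + (9*(1 + 5))*144 = 1 + (9*6)*144 = 1 + 54*144 = 1 + 7776 = 7777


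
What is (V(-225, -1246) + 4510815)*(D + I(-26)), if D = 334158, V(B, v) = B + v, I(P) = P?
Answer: 1506716129408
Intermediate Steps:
(V(-225, -1246) + 4510815)*(D + I(-26)) = ((-225 - 1246) + 4510815)*(334158 - 26) = (-1471 + 4510815)*334132 = 4509344*334132 = 1506716129408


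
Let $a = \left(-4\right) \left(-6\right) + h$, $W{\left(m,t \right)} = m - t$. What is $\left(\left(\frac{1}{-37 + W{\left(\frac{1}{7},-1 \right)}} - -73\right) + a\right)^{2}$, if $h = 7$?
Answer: $\frac{681053409}{63001} \approx 10810.0$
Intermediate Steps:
$a = 31$ ($a = \left(-4\right) \left(-6\right) + 7 = 24 + 7 = 31$)
$\left(\left(\frac{1}{-37 + W{\left(\frac{1}{7},-1 \right)}} - -73\right) + a\right)^{2} = \left(\left(\frac{1}{-37 + \left(\frac{1}{7} - -1\right)} - -73\right) + 31\right)^{2} = \left(\left(\frac{1}{-37 + \left(\frac{1}{7} + 1\right)} + 73\right) + 31\right)^{2} = \left(\left(\frac{1}{-37 + \frac{8}{7}} + 73\right) + 31\right)^{2} = \left(\left(\frac{1}{- \frac{251}{7}} + 73\right) + 31\right)^{2} = \left(\left(- \frac{7}{251} + 73\right) + 31\right)^{2} = \left(\frac{18316}{251} + 31\right)^{2} = \left(\frac{26097}{251}\right)^{2} = \frac{681053409}{63001}$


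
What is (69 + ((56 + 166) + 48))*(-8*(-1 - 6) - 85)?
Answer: -9831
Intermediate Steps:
(69 + ((56 + 166) + 48))*(-8*(-1 - 6) - 85) = (69 + (222 + 48))*(-8*(-7) - 85) = (69 + 270)*(56 - 85) = 339*(-29) = -9831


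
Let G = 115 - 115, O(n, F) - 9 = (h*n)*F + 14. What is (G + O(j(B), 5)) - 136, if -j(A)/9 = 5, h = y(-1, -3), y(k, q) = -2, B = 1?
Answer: 337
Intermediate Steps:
h = -2
j(A) = -45 (j(A) = -9*5 = -45)
O(n, F) = 23 - 2*F*n (O(n, F) = 9 + ((-2*n)*F + 14) = 9 + (-2*F*n + 14) = 9 + (14 - 2*F*n) = 23 - 2*F*n)
G = 0
(G + O(j(B), 5)) - 136 = (0 + (23 - 2*5*(-45))) - 136 = (0 + (23 + 450)) - 136 = (0 + 473) - 136 = 473 - 136 = 337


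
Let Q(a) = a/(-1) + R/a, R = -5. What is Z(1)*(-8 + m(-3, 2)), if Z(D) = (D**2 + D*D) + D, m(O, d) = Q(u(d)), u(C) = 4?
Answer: -159/4 ≈ -39.750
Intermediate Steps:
Q(a) = -a - 5/a (Q(a) = a/(-1) - 5/a = a*(-1) - 5/a = -a - 5/a)
m(O, d) = -21/4 (m(O, d) = -1*4 - 5/4 = -4 - 5*1/4 = -4 - 5/4 = -21/4)
Z(D) = D + 2*D**2 (Z(D) = (D**2 + D**2) + D = 2*D**2 + D = D + 2*D**2)
Z(1)*(-8 + m(-3, 2)) = (1*(1 + 2*1))*(-8 - 21/4) = (1*(1 + 2))*(-53/4) = (1*3)*(-53/4) = 3*(-53/4) = -159/4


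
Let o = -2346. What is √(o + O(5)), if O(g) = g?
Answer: I*√2341 ≈ 48.384*I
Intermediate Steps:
√(o + O(5)) = √(-2346 + 5) = √(-2341) = I*√2341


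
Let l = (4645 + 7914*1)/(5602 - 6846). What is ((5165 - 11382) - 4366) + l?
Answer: -13177811/1244 ≈ -10593.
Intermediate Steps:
l = -12559/1244 (l = (4645 + 7914)/(-1244) = 12559*(-1/1244) = -12559/1244 ≈ -10.096)
((5165 - 11382) - 4366) + l = ((5165 - 11382) - 4366) - 12559/1244 = (-6217 - 4366) - 12559/1244 = -10583 - 12559/1244 = -13177811/1244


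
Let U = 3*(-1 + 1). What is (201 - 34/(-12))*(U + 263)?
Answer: 321649/6 ≈ 53608.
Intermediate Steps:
U = 0 (U = 3*0 = 0)
(201 - 34/(-12))*(U + 263) = (201 - 34/(-12))*(0 + 263) = (201 - 34*(-1)/12)*263 = (201 - 1*(-17/6))*263 = (201 + 17/6)*263 = (1223/6)*263 = 321649/6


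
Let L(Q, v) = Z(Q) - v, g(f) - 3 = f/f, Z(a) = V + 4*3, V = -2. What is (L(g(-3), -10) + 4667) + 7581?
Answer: 12268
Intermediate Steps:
Z(a) = 10 (Z(a) = -2 + 4*3 = -2 + 12 = 10)
g(f) = 4 (g(f) = 3 + f/f = 3 + 1 = 4)
L(Q, v) = 10 - v
(L(g(-3), -10) + 4667) + 7581 = ((10 - 1*(-10)) + 4667) + 7581 = ((10 + 10) + 4667) + 7581 = (20 + 4667) + 7581 = 4687 + 7581 = 12268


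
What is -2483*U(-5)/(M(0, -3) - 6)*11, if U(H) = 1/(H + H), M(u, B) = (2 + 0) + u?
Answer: -27313/40 ≈ -682.83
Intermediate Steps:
M(u, B) = 2 + u
U(H) = 1/(2*H)
-2483*U(-5)/(M(0, -3) - 6)*11 = -2483*((1/2)/(-5))/((2 + 0) - 6)*11 = -2483*((1/2)*(-1/5))/(2 - 6)*11 = -2483*-1/10/(-4)*11 = -2483*(-1/4*(-1/10))*11 = -2483*11/40 = -27313/40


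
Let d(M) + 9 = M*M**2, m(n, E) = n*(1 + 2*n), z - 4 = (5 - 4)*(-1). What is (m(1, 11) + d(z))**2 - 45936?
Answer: -45495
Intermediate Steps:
z = 3 (z = 4 + (5 - 4)*(-1) = 4 + 1*(-1) = 4 - 1 = 3)
d(M) = -9 + M**3 (d(M) = -9 + M*M**2 = -9 + M**3)
(m(1, 11) + d(z))**2 - 45936 = (1*(1 + 2*1) + (-9 + 3**3))**2 - 45936 = (1*(1 + 2) + (-9 + 27))**2 - 45936 = (1*3 + 18)**2 - 45936 = (3 + 18)**2 - 45936 = 21**2 - 45936 = 441 - 45936 = -45495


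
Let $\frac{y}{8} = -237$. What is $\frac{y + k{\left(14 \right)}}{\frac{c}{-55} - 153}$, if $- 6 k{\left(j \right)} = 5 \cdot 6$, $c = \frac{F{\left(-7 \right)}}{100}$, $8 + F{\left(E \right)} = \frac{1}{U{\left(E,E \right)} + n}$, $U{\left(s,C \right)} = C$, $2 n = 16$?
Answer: $\frac{10455500}{841493} \approx 12.425$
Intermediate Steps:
$n = 8$ ($n = \frac{1}{2} \cdot 16 = 8$)
$F{\left(E \right)} = -8 + \frac{1}{8 + E}$ ($F{\left(E \right)} = -8 + \frac{1}{E + 8} = -8 + \frac{1}{8 + E}$)
$c = - \frac{7}{100}$ ($c = \frac{\frac{1}{8 - 7} \left(-63 - -56\right)}{100} = \frac{-63 + 56}{1} \cdot \frac{1}{100} = 1 \left(-7\right) \frac{1}{100} = \left(-7\right) \frac{1}{100} = - \frac{7}{100} \approx -0.07$)
$k{\left(j \right)} = -5$ ($k{\left(j \right)} = - \frac{5 \cdot 6}{6} = \left(- \frac{1}{6}\right) 30 = -5$)
$y = -1896$ ($y = 8 \left(-237\right) = -1896$)
$\frac{y + k{\left(14 \right)}}{\frac{c}{-55} - 153} = \frac{-1896 - 5}{- \frac{7}{100 \left(-55\right)} - 153} = - \frac{1901}{\left(- \frac{7}{100}\right) \left(- \frac{1}{55}\right) - 153} = - \frac{1901}{\frac{7}{5500} - 153} = - \frac{1901}{- \frac{841493}{5500}} = \left(-1901\right) \left(- \frac{5500}{841493}\right) = \frac{10455500}{841493}$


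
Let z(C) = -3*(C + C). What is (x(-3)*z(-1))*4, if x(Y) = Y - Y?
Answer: 0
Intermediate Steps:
x(Y) = 0
z(C) = -6*C
(x(-3)*z(-1))*4 = (0*(-6*(-1)))*4 = (0*6)*4 = 0*4 = 0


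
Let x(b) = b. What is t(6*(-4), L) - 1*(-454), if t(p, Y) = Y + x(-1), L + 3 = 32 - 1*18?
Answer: 464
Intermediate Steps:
L = 11 (L = -3 + (32 - 1*18) = -3 + (32 - 18) = -3 + 14 = 11)
t(p, Y) = -1 + Y (t(p, Y) = Y - 1 = -1 + Y)
t(6*(-4), L) - 1*(-454) = (-1 + 11) - 1*(-454) = 10 + 454 = 464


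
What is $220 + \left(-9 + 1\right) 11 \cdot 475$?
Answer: $-41580$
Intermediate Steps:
$220 + \left(-9 + 1\right) 11 \cdot 475 = 220 + \left(-8\right) 11 \cdot 475 = 220 - 41800 = -41580$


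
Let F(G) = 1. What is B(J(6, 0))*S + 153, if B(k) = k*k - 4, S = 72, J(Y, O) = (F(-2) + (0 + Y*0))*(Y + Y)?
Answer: 10233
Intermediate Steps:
J(Y, O) = 2*Y (J(Y, O) = (1 + (0 + Y*0))*(Y + Y) = (1 + (0 + 0))*(2*Y) = (1 + 0)*(2*Y) = 1*(2*Y) = 2*Y)
B(k) = -4 + k² (B(k) = k² - 4 = -4 + k²)
B(J(6, 0))*S + 153 = (-4 + (2*6)²)*72 + 153 = (-4 + 12²)*72 + 153 = (-4 + 144)*72 + 153 = 140*72 + 153 = 10080 + 153 = 10233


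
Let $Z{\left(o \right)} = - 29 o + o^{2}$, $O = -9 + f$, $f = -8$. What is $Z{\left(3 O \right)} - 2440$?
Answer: $1640$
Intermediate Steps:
$O = -17$ ($O = -9 - 8 = -17$)
$Z{\left(o \right)} = o^{2} - 29 o$
$Z{\left(3 O \right)} - 2440 = 3 \left(-17\right) \left(-29 + 3 \left(-17\right)\right) - 2440 = - 51 \left(-29 - 51\right) - 2440 = \left(-51\right) \left(-80\right) - 2440 = 4080 - 2440 = 1640$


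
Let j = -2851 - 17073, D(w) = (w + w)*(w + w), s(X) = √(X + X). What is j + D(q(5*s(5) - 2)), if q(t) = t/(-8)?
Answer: -159265/8 - 5*√10/4 ≈ -19912.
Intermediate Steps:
s(X) = √2*√X (s(X) = √(2*X) = √2*√X)
q(t) = -t/8 (q(t) = t*(-⅛) = -t/8)
D(w) = 4*w² (D(w) = (2*w)*(2*w) = 4*w²)
j = -19924
j + D(q(5*s(5) - 2)) = -19924 + 4*(-(5*(√2*√5) - 2)/8)² = -19924 + 4*(-(5*√10 - 2)/8)² = -19924 + 4*(-(-2 + 5*√10)/8)² = -19924 + 4*(¼ - 5*√10/8)²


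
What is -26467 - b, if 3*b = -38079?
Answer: -13774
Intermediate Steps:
b = -12693 (b = (⅓)*(-38079) = -12693)
-26467 - b = -26467 - 1*(-12693) = -26467 + 12693 = -13774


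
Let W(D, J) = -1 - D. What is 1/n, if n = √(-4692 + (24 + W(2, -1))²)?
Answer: -I*√4251/4251 ≈ -0.015337*I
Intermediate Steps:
n = I*√4251 (n = √(-4692 + (24 + (-1 - 1*2))²) = √(-4692 + (24 + (-1 - 2))²) = √(-4692 + (24 - 3)²) = √(-4692 + 21²) = √(-4692 + 441) = √(-4251) = I*√4251 ≈ 65.2*I)
1/n = 1/(I*√4251) = -I*√4251/4251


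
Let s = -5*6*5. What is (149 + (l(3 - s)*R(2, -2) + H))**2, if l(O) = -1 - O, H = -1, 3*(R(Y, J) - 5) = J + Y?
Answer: 386884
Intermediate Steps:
s = -150 (s = -30*5 = -150)
R(Y, J) = 5 + J/3 + Y/3 (R(Y, J) = 5 + (J + Y)/3 = 5 + (J/3 + Y/3) = 5 + J/3 + Y/3)
(149 + (l(3 - s)*R(2, -2) + H))**2 = (149 + ((-1 - (3 - 1*(-150)))*(5 + (1/3)*(-2) + (1/3)*2) - 1))**2 = (149 + ((-1 - (3 + 150))*(5 - 2/3 + 2/3) - 1))**2 = (149 + ((-1 - 1*153)*5 - 1))**2 = (149 + ((-1 - 153)*5 - 1))**2 = (149 + (-154*5 - 1))**2 = (149 + (-770 - 1))**2 = (149 - 771)**2 = (-622)**2 = 386884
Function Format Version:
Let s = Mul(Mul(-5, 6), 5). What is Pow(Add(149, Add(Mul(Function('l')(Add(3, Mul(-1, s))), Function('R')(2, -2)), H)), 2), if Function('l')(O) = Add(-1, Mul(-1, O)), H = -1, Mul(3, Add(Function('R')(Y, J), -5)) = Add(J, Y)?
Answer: 386884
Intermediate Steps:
s = -150 (s = Mul(-30, 5) = -150)
Function('R')(Y, J) = Add(5, Mul(Rational(1, 3), J), Mul(Rational(1, 3), Y)) (Function('R')(Y, J) = Add(5, Mul(Rational(1, 3), Add(J, Y))) = Add(5, Add(Mul(Rational(1, 3), J), Mul(Rational(1, 3), Y))) = Add(5, Mul(Rational(1, 3), J), Mul(Rational(1, 3), Y)))
Pow(Add(149, Add(Mul(Function('l')(Add(3, Mul(-1, s))), Function('R')(2, -2)), H)), 2) = Pow(Add(149, Add(Mul(Add(-1, Mul(-1, Add(3, Mul(-1, -150)))), Add(5, Mul(Rational(1, 3), -2), Mul(Rational(1, 3), 2))), -1)), 2) = Pow(Add(149, Add(Mul(Add(-1, Mul(-1, Add(3, 150))), Add(5, Rational(-2, 3), Rational(2, 3))), -1)), 2) = Pow(Add(149, Add(Mul(Add(-1, Mul(-1, 153)), 5), -1)), 2) = Pow(Add(149, Add(Mul(Add(-1, -153), 5), -1)), 2) = Pow(Add(149, Add(Mul(-154, 5), -1)), 2) = Pow(Add(149, Add(-770, -1)), 2) = Pow(Add(149, -771), 2) = Pow(-622, 2) = 386884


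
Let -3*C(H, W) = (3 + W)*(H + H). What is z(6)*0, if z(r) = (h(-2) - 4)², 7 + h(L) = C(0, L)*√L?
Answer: 0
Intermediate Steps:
C(H, W) = -2*H*(3 + W)/3 (C(H, W) = -(3 + W)*(H + H)/3 = -(3 + W)*2*H/3 = -2*H*(3 + W)/3)
h(L) = -7 (h(L) = -7 + (-⅔*0*(3 + L))*√L = -7 + 0*√L = -7 + 0 = -7)
z(r) = 121 (z(r) = (-7 - 4)² = (-11)² = 121)
z(6)*0 = 121*0 = 0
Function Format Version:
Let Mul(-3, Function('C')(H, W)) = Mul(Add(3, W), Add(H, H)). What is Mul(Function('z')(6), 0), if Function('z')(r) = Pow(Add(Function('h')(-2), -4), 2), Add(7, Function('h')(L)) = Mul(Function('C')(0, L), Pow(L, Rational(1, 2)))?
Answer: 0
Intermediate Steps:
Function('C')(H, W) = Mul(Rational(-2, 3), H, Add(3, W)) (Function('C')(H, W) = Mul(Rational(-1, 3), Mul(Add(3, W), Add(H, H))) = Mul(Rational(-1, 3), Mul(Add(3, W), Mul(2, H))) = Mul(Rational(-1, 3), Mul(2, H, Add(3, W))) = Mul(Rational(-2, 3), H, Add(3, W)))
Function('h')(L) = -7 (Function('h')(L) = Add(-7, Mul(Mul(Rational(-2, 3), 0, Add(3, L)), Pow(L, Rational(1, 2)))) = Add(-7, Mul(0, Pow(L, Rational(1, 2)))) = Add(-7, 0) = -7)
Function('z')(r) = 121 (Function('z')(r) = Pow(Add(-7, -4), 2) = Pow(-11, 2) = 121)
Mul(Function('z')(6), 0) = Mul(121, 0) = 0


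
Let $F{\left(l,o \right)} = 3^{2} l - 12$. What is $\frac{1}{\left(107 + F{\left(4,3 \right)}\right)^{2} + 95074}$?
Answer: $\frac{1}{112235} \approx 8.9099 \cdot 10^{-6}$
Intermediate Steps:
$F{\left(l,o \right)} = -12 + 9 l$ ($F{\left(l,o \right)} = 9 l - 12 = -12 + 9 l$)
$\frac{1}{\left(107 + F{\left(4,3 \right)}\right)^{2} + 95074} = \frac{1}{\left(107 + \left(-12 + 9 \cdot 4\right)\right)^{2} + 95074} = \frac{1}{\left(107 + \left(-12 + 36\right)\right)^{2} + 95074} = \frac{1}{\left(107 + 24\right)^{2} + 95074} = \frac{1}{131^{2} + 95074} = \frac{1}{17161 + 95074} = \frac{1}{112235}$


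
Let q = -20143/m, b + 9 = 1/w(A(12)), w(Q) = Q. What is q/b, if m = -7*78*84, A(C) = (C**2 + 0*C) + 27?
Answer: -382717/7837648 ≈ -0.048831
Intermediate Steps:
A(C) = 27 + C**2 (A(C) = (C**2 + 0) + 27 = C**2 + 27 = 27 + C**2)
m = -45864 (m = -546*84 = -45864)
b = -1538/171 (b = -9 + 1/(27 + 12**2) = -9 + 1/(27 + 144) = -9 + 1/171 = -1538/171 ≈ -8.9942)
q = 20143/45864 (q = -20143/(-45864) = -20143*(-1/45864) = 20143/45864 ≈ 0.43919)
q/b = 20143/(45864*(-1538/171)) = (20143/45864)*(-171/1538) = -382717/7837648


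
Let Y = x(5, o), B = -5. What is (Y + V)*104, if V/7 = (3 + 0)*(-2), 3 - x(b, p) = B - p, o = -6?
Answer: -4160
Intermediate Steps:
x(b, p) = 8 + p (x(b, p) = 3 - (-5 - p) = 3 + (5 + p) = 8 + p)
Y = 2 (Y = 8 - 6 = 2)
V = -42 (V = 7*((3 + 0)*(-2)) = 7*(3*(-2)) = 7*(-6) = -42)
(Y + V)*104 = (2 - 42)*104 = -40*104 = -4160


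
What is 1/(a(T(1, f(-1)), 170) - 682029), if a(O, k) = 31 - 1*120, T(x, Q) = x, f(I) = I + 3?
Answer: -1/682118 ≈ -1.4660e-6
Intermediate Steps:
f(I) = 3 + I
a(O, k) = -89 (a(O, k) = 31 - 120 = -89)
1/(a(T(1, f(-1)), 170) - 682029) = 1/(-89 - 682029) = 1/(-682118) = -1/682118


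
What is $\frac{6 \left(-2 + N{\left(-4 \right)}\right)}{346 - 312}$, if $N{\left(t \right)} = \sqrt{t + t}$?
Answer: $- \frac{6}{17} + \frac{6 i \sqrt{2}}{17} \approx -0.35294 + 0.49913 i$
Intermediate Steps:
$N{\left(t \right)} = \sqrt{2} \sqrt{t}$ ($N{\left(t \right)} = \sqrt{2 t} = \sqrt{2} \sqrt{t}$)
$\frac{6 \left(-2 + N{\left(-4 \right)}\right)}{346 - 312} = \frac{6 \left(-2 + \sqrt{2} \sqrt{-4}\right)}{346 - 312} = \frac{6 \left(-2 + \sqrt{2} \cdot 2 i\right)}{34} = 6 \left(-2 + 2 i \sqrt{2}\right) \frac{1}{34} = \left(-12 + 12 i \sqrt{2}\right) \frac{1}{34} = - \frac{6}{17} + \frac{6 i \sqrt{2}}{17}$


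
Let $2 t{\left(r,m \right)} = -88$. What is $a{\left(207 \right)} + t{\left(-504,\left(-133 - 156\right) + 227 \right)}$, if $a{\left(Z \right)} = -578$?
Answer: $-622$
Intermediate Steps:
$t{\left(r,m \right)} = -44$ ($t{\left(r,m \right)} = \frac{1}{2} \left(-88\right) = -44$)
$a{\left(207 \right)} + t{\left(-504,\left(-133 - 156\right) + 227 \right)} = -578 - 44 = -622$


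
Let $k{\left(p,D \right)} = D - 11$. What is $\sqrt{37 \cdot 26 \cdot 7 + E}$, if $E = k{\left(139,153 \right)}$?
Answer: $6 \sqrt{191} \approx 82.922$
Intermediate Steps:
$k{\left(p,D \right)} = -11 + D$ ($k{\left(p,D \right)} = D - 11 = -11 + D$)
$E = 142$ ($E = -11 + 153 = 142$)
$\sqrt{37 \cdot 26 \cdot 7 + E} = \sqrt{37 \cdot 26 \cdot 7 + 142} = \sqrt{962 \cdot 7 + 142} = \sqrt{6734 + 142} = \sqrt{6876} = 6 \sqrt{191}$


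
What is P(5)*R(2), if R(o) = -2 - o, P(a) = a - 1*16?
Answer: 44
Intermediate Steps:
P(a) = -16 + a (P(a) = a - 16 = -16 + a)
P(5)*R(2) = (-16 + 5)*(-2 - 1*2) = -11*(-2 - 2) = -11*(-4) = 44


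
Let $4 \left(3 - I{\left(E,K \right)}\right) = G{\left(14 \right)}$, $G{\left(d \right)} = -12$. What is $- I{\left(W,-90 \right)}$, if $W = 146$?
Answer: $-6$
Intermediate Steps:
$I{\left(E,K \right)} = 6$ ($I{\left(E,K \right)} = 3 - -3 = 3 + 3 = 6$)
$- I{\left(W,-90 \right)} = \left(-1\right) 6 = -6$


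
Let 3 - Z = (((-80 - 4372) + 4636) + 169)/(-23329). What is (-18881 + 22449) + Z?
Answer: 83308212/23329 ≈ 3571.0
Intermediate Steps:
Z = 70340/23329 (Z = 3 - (((-80 - 4372) + 4636) + 169)/(-23329) = 3 - ((-4452 + 4636) + 169)*(-1)/23329 = 3 - (184 + 169)*(-1)/23329 = 3 - 353*(-1)/23329 = 3 - 1*(-353/23329) = 3 + 353/23329 = 70340/23329 ≈ 3.0151)
(-18881 + 22449) + Z = (-18881 + 22449) + 70340/23329 = 3568 + 70340/23329 = 83308212/23329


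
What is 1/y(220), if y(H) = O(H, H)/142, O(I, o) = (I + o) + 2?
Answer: 71/221 ≈ 0.32127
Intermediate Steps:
O(I, o) = 2 + I + o
y(H) = 1/71 + H/71 (y(H) = (2 + H + H)/142 = (2 + 2*H)*(1/142) = 1/71 + H/71)
1/y(220) = 1/(1/71 + (1/71)*220) = 1/(1/71 + 220/71) = 1/(221/71) = 71/221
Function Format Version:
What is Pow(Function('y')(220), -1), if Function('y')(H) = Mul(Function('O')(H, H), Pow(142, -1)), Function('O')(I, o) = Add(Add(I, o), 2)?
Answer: Rational(71, 221) ≈ 0.32127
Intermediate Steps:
Function('O')(I, o) = Add(2, I, o)
Function('y')(H) = Add(Rational(1, 71), Mul(Rational(1, 71), H)) (Function('y')(H) = Mul(Add(2, H, H), Pow(142, -1)) = Mul(Add(2, Mul(2, H)), Rational(1, 142)) = Add(Rational(1, 71), Mul(Rational(1, 71), H)))
Pow(Function('y')(220), -1) = Pow(Add(Rational(1, 71), Mul(Rational(1, 71), 220)), -1) = Pow(Add(Rational(1, 71), Rational(220, 71)), -1) = Pow(Rational(221, 71), -1) = Rational(71, 221)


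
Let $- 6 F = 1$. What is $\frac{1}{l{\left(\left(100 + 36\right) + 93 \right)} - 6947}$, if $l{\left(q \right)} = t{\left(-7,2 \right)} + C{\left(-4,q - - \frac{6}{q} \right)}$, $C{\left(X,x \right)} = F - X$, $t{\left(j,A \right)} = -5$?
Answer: $- \frac{6}{41689} \approx -0.00014392$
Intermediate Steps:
$F = - \frac{1}{6}$ ($F = \left(- \frac{1}{6}\right) 1 = - \frac{1}{6} \approx -0.16667$)
$C{\left(X,x \right)} = - \frac{1}{6} - X$
$l{\left(q \right)} = - \frac{7}{6}$ ($l{\left(q \right)} = -5 - - \frac{23}{6} = -5 + \left(- \frac{1}{6} + 4\right) = -5 + \frac{23}{6} = - \frac{7}{6}$)
$\frac{1}{l{\left(\left(100 + 36\right) + 93 \right)} - 6947} = \frac{1}{- \frac{7}{6} - 6947} = \frac{1}{- \frac{41689}{6}} = - \frac{6}{41689}$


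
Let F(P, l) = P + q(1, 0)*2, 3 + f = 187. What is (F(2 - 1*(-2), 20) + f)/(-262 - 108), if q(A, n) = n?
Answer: -94/185 ≈ -0.50811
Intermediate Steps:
f = 184 (f = -3 + 187 = 184)
F(P, l) = P (F(P, l) = P + 0*2 = P + 0 = P)
(F(2 - 1*(-2), 20) + f)/(-262 - 108) = ((2 - 1*(-2)) + 184)/(-262 - 108) = ((2 + 2) + 184)/(-370) = (4 + 184)*(-1/370) = 188*(-1/370) = -94/185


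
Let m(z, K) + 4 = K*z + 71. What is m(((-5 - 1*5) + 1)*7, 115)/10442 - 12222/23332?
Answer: -73774805/60908186 ≈ -1.2112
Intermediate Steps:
m(z, K) = 67 + K*z (m(z, K) = -4 + (K*z + 71) = -4 + (71 + K*z) = 67 + K*z)
m(((-5 - 1*5) + 1)*7, 115)/10442 - 12222/23332 = (67 + 115*(((-5 - 1*5) + 1)*7))/10442 - 12222/23332 = (67 + 115*(((-5 - 5) + 1)*7))*(1/10442) - 12222*1/23332 = (67 + 115*((-10 + 1)*7))*(1/10442) - 6111/11666 = (67 + 115*(-9*7))*(1/10442) - 6111/11666 = (67 + 115*(-63))*(1/10442) - 6111/11666 = (67 - 7245)*(1/10442) - 6111/11666 = -7178*1/10442 - 6111/11666 = -3589/5221 - 6111/11666 = -73774805/60908186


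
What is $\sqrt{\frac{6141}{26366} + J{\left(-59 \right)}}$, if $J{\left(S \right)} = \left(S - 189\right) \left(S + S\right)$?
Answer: $\frac{\sqrt{20343498449990}}{26366} \approx 171.07$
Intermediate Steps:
$J{\left(S \right)} = 2 S \left(-189 + S\right)$ ($J{\left(S \right)} = \left(-189 + S\right) 2 S = 2 S \left(-189 + S\right)$)
$\sqrt{\frac{6141}{26366} + J{\left(-59 \right)}} = \sqrt{\frac{6141}{26366} + 2 \left(-59\right) \left(-189 - 59\right)} = \sqrt{6141 \cdot \frac{1}{26366} + 2 \left(-59\right) \left(-248\right)} = \sqrt{\frac{6141}{26366} + 29264} = \sqrt{\frac{771580765}{26366}} = \frac{\sqrt{20343498449990}}{26366}$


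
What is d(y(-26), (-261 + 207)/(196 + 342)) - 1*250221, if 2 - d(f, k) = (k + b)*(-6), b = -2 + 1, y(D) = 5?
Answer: -67310687/269 ≈ -2.5023e+5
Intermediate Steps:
b = -1
d(f, k) = -4 + 6*k (d(f, k) = 2 - (k - 1)*(-6) = 2 - (-1 + k)*(-6) = 2 - (6 - 6*k) = 2 + (-6 + 6*k) = -4 + 6*k)
d(y(-26), (-261 + 207)/(196 + 342)) - 1*250221 = (-4 + 6*((-261 + 207)/(196 + 342))) - 1*250221 = (-4 + 6*(-54/538)) - 250221 = (-4 + 6*(-54*1/538)) - 250221 = (-4 + 6*(-27/269)) - 250221 = (-4 - 162/269) - 250221 = -1238/269 - 250221 = -67310687/269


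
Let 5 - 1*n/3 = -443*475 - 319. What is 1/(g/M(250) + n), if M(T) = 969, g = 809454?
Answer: 323/204485599 ≈ 1.5796e-6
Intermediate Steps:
n = 632247 (n = 15 - 3*(-443*475 - 319) = 15 - 3*(-210425 - 319) = 15 - 3*(-210744) = 15 + 632232 = 632247)
1/(g/M(250) + n) = 1/(809454/969 + 632247) = 1/(809454*(1/969) + 632247) = 1/(269818/323 + 632247) = 1/(204485599/323) = 323/204485599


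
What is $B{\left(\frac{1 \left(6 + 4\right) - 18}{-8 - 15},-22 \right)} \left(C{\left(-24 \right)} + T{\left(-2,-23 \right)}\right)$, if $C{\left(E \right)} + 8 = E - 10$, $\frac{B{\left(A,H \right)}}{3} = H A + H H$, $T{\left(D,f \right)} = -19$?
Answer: $- \frac{2004948}{23} \approx -87172.0$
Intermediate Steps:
$B{\left(A,H \right)} = 3 H^{2} + 3 A H$ ($B{\left(A,H \right)} = 3 \left(H A + H H\right) = 3 \left(A H + H^{2}\right) = 3 \left(H^{2} + A H\right) = 3 H^{2} + 3 A H$)
$C{\left(E \right)} = -18 + E$ ($C{\left(E \right)} = -8 + \left(E - 10\right) = -8 + \left(-10 + E\right) = -18 + E$)
$B{\left(\frac{1 \left(6 + 4\right) - 18}{-8 - 15},-22 \right)} \left(C{\left(-24 \right)} + T{\left(-2,-23 \right)}\right) = 3 \left(-22\right) \left(\frac{1 \left(6 + 4\right) - 18}{-8 - 15} - 22\right) \left(\left(-18 - 24\right) - 19\right) = 3 \left(-22\right) \left(\frac{1 \cdot 10 - 18}{-23} - 22\right) \left(-42 - 19\right) = 3 \left(-22\right) \left(\left(10 - 18\right) \left(- \frac{1}{23}\right) - 22\right) \left(-61\right) = 3 \left(-22\right) \left(\left(-8\right) \left(- \frac{1}{23}\right) - 22\right) \left(-61\right) = 3 \left(-22\right) \left(\frac{8}{23} - 22\right) \left(-61\right) = 3 \left(-22\right) \left(- \frac{498}{23}\right) \left(-61\right) = \frac{32868}{23} \left(-61\right) = - \frac{2004948}{23}$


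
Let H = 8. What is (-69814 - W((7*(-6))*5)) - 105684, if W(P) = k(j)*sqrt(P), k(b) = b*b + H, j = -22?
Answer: -175498 - 492*I*sqrt(210) ≈ -1.755e+5 - 7129.8*I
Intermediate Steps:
k(b) = 8 + b**2 (k(b) = b*b + 8 = b**2 + 8 = 8 + b**2)
W(P) = 492*sqrt(P) (W(P) = (8 + (-22)**2)*sqrt(P) = (8 + 484)*sqrt(P) = 492*sqrt(P))
(-69814 - W((7*(-6))*5)) - 105684 = (-69814 - 492*sqrt((7*(-6))*5)) - 105684 = (-69814 - 492*sqrt(-42*5)) - 105684 = (-69814 - 492*sqrt(-210)) - 105684 = (-69814 - 492*I*sqrt(210)) - 105684 = -175498 - 492*I*sqrt(210)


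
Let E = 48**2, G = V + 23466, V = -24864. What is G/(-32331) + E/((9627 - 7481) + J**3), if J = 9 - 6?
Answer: 25842826/23418421 ≈ 1.1035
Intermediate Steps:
J = 3
G = -1398 (G = -24864 + 23466 = -1398)
E = 2304
G/(-32331) + E/((9627 - 7481) + J**3) = -1398/(-32331) + 2304/((9627 - 7481) + 3**3) = -1398*(-1/32331) + 2304/(2146 + 27) = 466/10777 + 2304/2173 = 25842826/23418421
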